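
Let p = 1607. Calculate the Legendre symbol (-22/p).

First reduce: -22 ≡ 1585 (mod 1607).
Reciprocity: 1585 ≡ 1 and 1607 ≡ 3 (mod 4), so (1585/1607) = +(1607/1585).
Reduce top mod 1585: now compute (22/1585).
Pull out 2: since 1585 ≡ 1 (mod 8), (2/1585) = +1.
Reciprocity: 11 ≡ 3 and 1585 ≡ 1 (mod 4), so (11/1585) = +(1585/11).
Reduce top mod 11: now compute (1/11).
Reached (1/11) = 1. Collecting the sign flips along the way, the symbol is +1.

1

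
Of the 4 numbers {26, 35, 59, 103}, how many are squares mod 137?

2

(26/137) = -1 → non-residue.
(35/137) = -1 → non-residue.
(59/137) = +1 → QR.
(103/137) = +1 → QR.
Total quadratic residues among the 4: 2.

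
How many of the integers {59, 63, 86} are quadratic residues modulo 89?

0

(59/89) = -1 → non-residue.
(63/89) = -1 → non-residue.
(86/89) = -1 → non-residue.
Total quadratic residues among the 3: 0.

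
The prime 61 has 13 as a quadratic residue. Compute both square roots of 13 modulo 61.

61 ≡ 1 (mod 4), so we find a root by search.
Trying successive values, 14² = 196 ≡ 13 (mod 61). The other root is 61 − 14 = 47.

14, 47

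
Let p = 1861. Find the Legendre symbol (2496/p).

-1

First reduce: 2496 ≡ 635 (mod 1861).
Reciprocity: 635 ≡ 3 and 1861 ≡ 1 (mod 4), so (635/1861) = +(1861/635).
Reduce top mod 635: now compute (591/635).
Reciprocity: 591 ≡ 3 and 635 ≡ 3 (mod 4), so (591/635) = −(635/591).
Reduce top mod 591: now compute (44/591).
Pull out 2^2: since 591 ≡ 7 (mod 8), (2/591) = +1, so (2/591)^2 = +1.
Reciprocity: 11 ≡ 3 and 591 ≡ 3 (mod 4), so (11/591) = −(591/11).
Reduce top mod 11: now compute (8/11).
Pull out 2^3: since 11 ≡ 3 (mod 8), (2/11) = -1, so (2/11)^3 = -1.
Reached (1/11) = 1. Collecting the sign flips along the way, the symbol is -1.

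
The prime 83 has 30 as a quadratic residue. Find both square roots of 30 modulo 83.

14, 69

Since 83 ≡ 3 (mod 4), a square root of 30 is 30^((83+1)/4) = 30^21 mod 83.
Repeated squaring: 30^2≡70, 30^4≡3, 30^8≡9, 30^16≡81 (mod 83).
30^21 = 30^(16+4+1) ≡ 69 (mod 83).
Check: 69² = 4761 ≡ 30 (mod 83). The two roots are 14 and 69.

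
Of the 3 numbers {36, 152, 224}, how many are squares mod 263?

1

(36/263) = +1 → QR.
(152/263) = -1 → non-residue.
(224/263) = -1 → non-residue.
Total quadratic residues among the 3: 1.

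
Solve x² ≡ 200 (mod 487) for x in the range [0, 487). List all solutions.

Since 487 ≡ 3 (mod 4), a square root of 200 is 200^((487+1)/4) = 200^122 mod 487.
Repeated squaring: 200^2≡66, 200^4≡460, 200^8≡242, 200^16≡124, 200^32≡279, 200^64≡408 (mod 487).
200^122 = 200^(64+32+16+8+2) ≡ 64 (mod 487).
Check: 64² = 4096 ≡ 200 (mod 487). The two roots are 64 and 423.

64, 423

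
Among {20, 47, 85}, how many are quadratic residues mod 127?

1

(20/127) = -1 → non-residue.
(47/127) = +1 → QR.
(85/127) = -1 → non-residue.
Total quadratic residues among the 3: 1.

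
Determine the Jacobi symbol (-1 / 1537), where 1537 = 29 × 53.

1

First reduce: -1 ≡ 1536 (mod 1537).
Pull out 2^9: since 1537 ≡ 1 (mod 8), (2/1537) = +1, so (2/1537)^9 = +1.
Reciprocity: 3 ≡ 3 and 1537 ≡ 1 (mod 4), so (3/1537) = +(1537/3).
Reduce top mod 3: now compute (1/3).
Reached (1/3) = 1. Collecting the sign flips along the way, the symbol is +1.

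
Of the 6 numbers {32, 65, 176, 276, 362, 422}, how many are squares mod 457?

2

(32/457) = +1 → QR.
(65/457) = +1 → QR.
(176/457) = -1 → non-residue.
(276/457) = -1 → non-residue.
(362/457) = -1 → non-residue.
(422/457) = -1 → non-residue.
Total quadratic residues among the 6: 2.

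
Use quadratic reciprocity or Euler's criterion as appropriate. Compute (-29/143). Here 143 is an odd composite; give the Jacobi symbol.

1

First reduce: -29 ≡ 114 (mod 143).
Pull out 2: since 143 ≡ 7 (mod 8), (2/143) = +1.
Reciprocity: 57 ≡ 1 and 143 ≡ 3 (mod 4), so (57/143) = +(143/57).
Reduce top mod 57: now compute (29/57).
Reciprocity: 29 ≡ 1 and 57 ≡ 1 (mod 4), so (29/57) = +(57/29).
Reduce top mod 29: now compute (28/29).
Pull out 2^2: since 29 ≡ 5 (mod 8), (2/29) = -1, so (2/29)^2 = +1.
Reciprocity: 7 ≡ 3 and 29 ≡ 1 (mod 4), so (7/29) = +(29/7).
Reduce top mod 7: now compute (1/7).
Reached (1/7) = 1. Collecting the sign flips along the way, the symbol is +1.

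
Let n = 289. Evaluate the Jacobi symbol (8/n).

1

Pull out 2^3: since 289 ≡ 1 (mod 8), (2/289) = +1, so (2/289)^3 = +1.
Reached (1/289) = 1. Collecting the sign flips along the way, the symbol is +1.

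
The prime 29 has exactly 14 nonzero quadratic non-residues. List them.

2 3 8 10 11 12 14 15 17 18 19 21 26 27

Square k = 1,…,14 (k and 29−k give the same square):
1²=1, 2²=4, 3²=9, 4²=16, 5²=25, 6²≡7, 7²≡20, 8²≡6, 9²≡23, 10²≡13, 11²≡5, 12²≡28, 13²≡24, 14²≡22 (mod 29).
The residues are {1, 4, 5, 6, 7, 9, 13, 16, 20, 22, 23, 24, 25, 28}; the non-residues are the remaining 14 nonzero classes.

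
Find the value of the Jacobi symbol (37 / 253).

-1

Reciprocity: 37 ≡ 1 and 253 ≡ 1 (mod 4), so (37/253) = +(253/37).
Reduce top mod 37: now compute (31/37).
Reciprocity: 31 ≡ 3 and 37 ≡ 1 (mod 4), so (31/37) = +(37/31).
Reduce top mod 31: now compute (6/31).
Pull out 2: since 31 ≡ 7 (mod 8), (2/31) = +1.
Reciprocity: 3 ≡ 3 and 31 ≡ 3 (mod 4), so (3/31) = −(31/3).
Reduce top mod 3: now compute (1/3).
Reached (1/3) = 1. Collecting the sign flips along the way, the symbol is -1.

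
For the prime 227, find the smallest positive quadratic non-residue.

2

(2/227) = −1, so 2 is the smallest positive non-residue mod 227.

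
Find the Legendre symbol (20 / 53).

-1

Pull out 2^2: since 53 ≡ 5 (mod 8), (2/53) = -1, so (2/53)^2 = +1.
Reciprocity: 5 ≡ 1 and 53 ≡ 1 (mod 4), so (5/53) = +(53/5).
Reduce top mod 5: now compute (3/5).
Reciprocity: 3 ≡ 3 and 5 ≡ 1 (mod 4), so (3/5) = +(5/3).
Reduce top mod 3: now compute (2/3).
Pull out 2: since 3 ≡ 3 (mod 8), (2/3) = -1.
Reached (1/3) = 1. Collecting the sign flips along the way, the symbol is -1.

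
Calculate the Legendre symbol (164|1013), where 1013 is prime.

Pull out 2^2: since 1013 ≡ 5 (mod 8), (2/1013) = -1, so (2/1013)^2 = +1.
Reciprocity: 41 ≡ 1 and 1013 ≡ 1 (mod 4), so (41/1013) = +(1013/41).
Reduce top mod 41: now compute (29/41).
Reciprocity: 29 ≡ 1 and 41 ≡ 1 (mod 4), so (29/41) = +(41/29).
Reduce top mod 29: now compute (12/29).
Pull out 2^2: since 29 ≡ 5 (mod 8), (2/29) = -1, so (2/29)^2 = +1.
Reciprocity: 3 ≡ 3 and 29 ≡ 1 (mod 4), so (3/29) = +(29/3).
Reduce top mod 3: now compute (2/3).
Pull out 2: since 3 ≡ 3 (mod 8), (2/3) = -1.
Reached (1/3) = 1. Collecting the sign flips along the way, the symbol is -1.

-1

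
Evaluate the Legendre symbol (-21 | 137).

First reduce: -21 ≡ 116 (mod 137).
Pull out 2^2: since 137 ≡ 1 (mod 8), (2/137) = +1, so (2/137)^2 = +1.
Reciprocity: 29 ≡ 1 and 137 ≡ 1 (mod 4), so (29/137) = +(137/29).
Reduce top mod 29: now compute (21/29).
Reciprocity: 21 ≡ 1 and 29 ≡ 1 (mod 4), so (21/29) = +(29/21).
Reduce top mod 21: now compute (8/21).
Pull out 2^3: since 21 ≡ 5 (mod 8), (2/21) = -1, so (2/21)^3 = -1.
Reached (1/21) = 1. Collecting the sign flips along the way, the symbol is -1.

-1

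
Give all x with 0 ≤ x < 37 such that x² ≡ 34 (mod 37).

16, 21

37 ≡ 1 (mod 4), so we find a root by search.
Trying successive values, 16² = 256 ≡ 34 (mod 37). The other root is 37 − 16 = 21.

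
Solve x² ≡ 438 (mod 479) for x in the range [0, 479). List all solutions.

183, 296

Since 479 ≡ 3 (mod 4), a square root of 438 is 438^((479+1)/4) = 438^120 mod 479.
Repeated squaring: 438^2≡244, 438^4≡140, 438^8≡440, 438^16≡84, 438^32≡350, 438^64≡355 (mod 479).
438^120 = 438^(64+32+16+8) ≡ 183 (mod 479).
Check: 183² = 33489 ≡ 438 (mod 479). The two roots are 183 and 296.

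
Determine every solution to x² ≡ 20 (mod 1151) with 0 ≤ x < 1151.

68, 1083

Since 1151 ≡ 3 (mod 4), a square root of 20 is 20^((1151+1)/4) = 20^288 mod 1151.
Repeated squaring: 20^2≡400, 20^4≡11, 20^8≡121, 20^16≡829, 20^32≡94, 20^64≡779, 20^128≡264, 20^256≡636 (mod 1151).
20^288 = 20^(256+32) ≡ 1083 (mod 1151).
Check: 1083² = 1172889 ≡ 20 (mod 1151). The two roots are 68 and 1083.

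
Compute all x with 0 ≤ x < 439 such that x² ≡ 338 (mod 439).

166, 273

Since 439 ≡ 3 (mod 4), a square root of 338 is 338^((439+1)/4) = 338^110 mod 439.
Repeated squaring: 338^2≡104, 338^4≡280, 338^8≡258, 338^16≡275, 338^32≡117, 338^64≡80 (mod 439).
338^110 = 338^(64+32+8+4+2) ≡ 166 (mod 439).
Check: 166² = 27556 ≡ 338 (mod 439). The two roots are 166 and 273.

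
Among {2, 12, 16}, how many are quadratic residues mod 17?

2

(2/17) = +1 → QR.
(12/17) = -1 → non-residue.
(16/17) = +1 → QR.
Total quadratic residues among the 3: 2.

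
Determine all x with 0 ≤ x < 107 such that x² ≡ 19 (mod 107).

Since 107 ≡ 3 (mod 4), a square root of 19 is 19^((107+1)/4) = 19^27 mod 107.
Repeated squaring: 19^2≡40, 19^4≡102, 19^8≡25, 19^16≡90 (mod 107).
19^27 = 19^(16+8+2+1) ≡ 33 (mod 107).
Check: 33² = 1089 ≡ 19 (mod 107). The two roots are 33 and 74.

33, 74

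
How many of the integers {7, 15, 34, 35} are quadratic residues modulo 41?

0

(7/41) = -1 → non-residue.
(15/41) = -1 → non-residue.
(34/41) = -1 → non-residue.
(35/41) = -1 → non-residue.
Total quadratic residues among the 4: 0.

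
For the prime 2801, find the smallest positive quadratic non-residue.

(2/2801) = +1, so 2 is a residue.
(3/2801) = −1, so 3 is the smallest positive non-residue mod 2801.

3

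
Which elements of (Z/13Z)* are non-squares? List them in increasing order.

Square k = 1,…,6 (k and 13−k give the same square):
1²=1, 2²=4, 3²=9, 4²≡3, 5²≡12, 6²≡10 (mod 13).
The residues are {1, 3, 4, 9, 10, 12}; the non-residues are the remaining 6 nonzero classes.

2 5 6 7 8 11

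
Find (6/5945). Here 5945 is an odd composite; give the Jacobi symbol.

-1

Pull out 2: since 5945 ≡ 1 (mod 8), (2/5945) = +1.
Reciprocity: 3 ≡ 3 and 5945 ≡ 1 (mod 4), so (3/5945) = +(5945/3).
Reduce top mod 3: now compute (2/3).
Pull out 2: since 3 ≡ 3 (mod 8), (2/3) = -1.
Reached (1/3) = 1. Collecting the sign flips along the way, the symbol is -1.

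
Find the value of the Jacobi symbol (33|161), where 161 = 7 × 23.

Reciprocity: 33 ≡ 1 and 161 ≡ 1 (mod 4), so (33/161) = +(161/33).
Reduce top mod 33: now compute (29/33).
Reciprocity: 29 ≡ 1 and 33 ≡ 1 (mod 4), so (29/33) = +(33/29).
Reduce top mod 29: now compute (4/29).
Pull out 2^2: since 29 ≡ 5 (mod 8), (2/29) = -1, so (2/29)^2 = +1.
Reached (1/29) = 1. Collecting the sign flips along the way, the symbol is +1.

1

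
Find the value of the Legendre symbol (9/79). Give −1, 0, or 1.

Euler's criterion: (9/79) ≡ 9^39 (mod 79).
9^2 ≡ 2 (mod 79)
9^4 ≡ 4 (mod 79)
9^8 ≡ 16 (mod 79)
9^16 ≡ 19 (mod 79)
9^32 ≡ 45 (mod 79)
9^39 = 9^(32+4+2+1) ≡ 1 (mod 79).
Result is 1, so (9/79) = 1.

1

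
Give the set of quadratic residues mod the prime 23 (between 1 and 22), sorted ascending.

Square k = 1,…,11 (k and 23−k give the same square):
1²=1, 2²=4, 3²=9, 4²=16, 5²≡2, 6²≡13, 7²≡3, 8²≡18, 9²≡12, 10²≡8, 11²≡6 (mod 23).
So the quadratic residues mod 23 are {1, 2, 3, 4, 6, 8, 9, 12, 13, 16, 18}.

1 2 3 4 6 8 9 12 13 16 18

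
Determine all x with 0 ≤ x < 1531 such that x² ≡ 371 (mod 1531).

Since 1531 ≡ 3 (mod 4), a square root of 371 is 371^((1531+1)/4) = 371^383 mod 1531.
Repeated squaring: 371^2≡1382, 371^4≡767, 371^8≡385, 371^16≡1249, 371^32≡1443, 371^64≡89, 371^128≡266, 371^256≡330 (mod 1531).
371^383 = 371^(256+64+32+16+8+4+2+1) ≡ 901 (mod 1531).
Check: 901² = 811801 ≡ 371 (mod 1531). The two roots are 630 and 901.

630, 901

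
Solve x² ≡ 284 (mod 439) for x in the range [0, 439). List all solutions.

Since 439 ≡ 3 (mod 4), a square root of 284 is 284^((439+1)/4) = 284^110 mod 439.
Repeated squaring: 284^2≡319, 284^4≡352, 284^8≡106, 284^16≡261, 284^32≡76, 284^64≡69 (mod 439).
284^110 = 284^(64+32+8+4+2) ≡ 140 (mod 439).
Check: 140² = 19600 ≡ 284 (mod 439). The two roots are 140 and 299.

140, 299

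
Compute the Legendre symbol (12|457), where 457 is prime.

Pull out 2^2: since 457 ≡ 1 (mod 8), (2/457) = +1, so (2/457)^2 = +1.
Reciprocity: 3 ≡ 3 and 457 ≡ 1 (mod 4), so (3/457) = +(457/3).
Reduce top mod 3: now compute (1/3).
Reached (1/3) = 1. Collecting the sign flips along the way, the symbol is +1.

1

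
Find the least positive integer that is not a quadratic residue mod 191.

(2/191) = +1, so 2 is a residue.
(3/191) = +1, so 3 is a residue.
(4/191) = +1, so 4 is a residue.
(5/191) = +1, so 5 is a residue.
(6/191) = +1, so 6 is a residue.
(7/191) = −1, so 7 is the smallest positive non-residue mod 191.

7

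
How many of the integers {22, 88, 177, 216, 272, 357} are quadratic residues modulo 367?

1

(22/367) = -1 → non-residue.
(88/367) = -1 → non-residue.
(177/367) = -1 → non-residue.
(216/367) = -1 → non-residue.
(272/367) = -1 → non-residue.
(357/367) = +1 → QR.
Total quadratic residues among the 6: 1.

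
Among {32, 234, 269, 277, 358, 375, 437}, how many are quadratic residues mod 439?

3

(32/439) = +1 → QR.
(234/439) = +1 → QR.
(269/439) = +1 → QR.
(277/439) = -1 → non-residue.
(358/439) = -1 → non-residue.
(375/439) = -1 → non-residue.
(437/439) = -1 → non-residue.
Total quadratic residues among the 7: 3.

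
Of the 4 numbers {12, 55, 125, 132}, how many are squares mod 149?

2

(12/149) = -1 → non-residue.
(55/149) = -1 → non-residue.
(125/149) = +1 → QR.
(132/149) = +1 → QR.
Total quadratic residues among the 4: 2.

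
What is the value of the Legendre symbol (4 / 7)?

Euler's criterion: (4/7) ≡ 4^3 (mod 7).
4^2 ≡ 2 (mod 7)
4^3 = 4^(2+1) ≡ 1 (mod 7).
Result is 1, so (4/7) = 1.

1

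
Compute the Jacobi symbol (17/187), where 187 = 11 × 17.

Reciprocity: 17 ≡ 1 and 187 ≡ 3 (mod 4), so (17/187) = +(187/17).
Reduce top mod 17: now compute (0/17).
Top reduces to 0: gcd > 1, so the symbol is 0.

0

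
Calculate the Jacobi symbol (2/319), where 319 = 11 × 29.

1

Pull out 2: since 319 ≡ 7 (mod 8), (2/319) = +1.
Reached (1/319) = 1. Collecting the sign flips along the way, the symbol is +1.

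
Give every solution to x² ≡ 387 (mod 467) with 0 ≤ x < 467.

114, 353

Since 467 ≡ 3 (mod 4), a square root of 387 is 387^((467+1)/4) = 387^117 mod 467.
Repeated squaring: 387^2≡329, 387^4≡364, 387^8≡335, 387^16≡145, 387^32≡10, 387^64≡100 (mod 467).
387^117 = 387^(64+32+16+4+1) ≡ 114 (mod 467).
Check: 114² = 12996 ≡ 387 (mod 467). The two roots are 114 and 353.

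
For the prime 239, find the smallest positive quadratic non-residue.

7

(2/239) = +1, so 2 is a residue.
(3/239) = +1, so 3 is a residue.
(4/239) = +1, so 4 is a residue.
(5/239) = +1, so 5 is a residue.
(6/239) = +1, so 6 is a residue.
(7/239) = −1, so 7 is the smallest positive non-residue mod 239.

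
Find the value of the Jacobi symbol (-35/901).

-1

First reduce: -35 ≡ 866 (mod 901).
Pull out 2: since 901 ≡ 5 (mod 8), (2/901) = -1.
Reciprocity: 433 ≡ 1 and 901 ≡ 1 (mod 4), so (433/901) = +(901/433).
Reduce top mod 433: now compute (35/433).
Reciprocity: 35 ≡ 3 and 433 ≡ 1 (mod 4), so (35/433) = +(433/35).
Reduce top mod 35: now compute (13/35).
Reciprocity: 13 ≡ 1 and 35 ≡ 3 (mod 4), so (13/35) = +(35/13).
Reduce top mod 13: now compute (9/13).
Reciprocity: 9 ≡ 1 and 13 ≡ 1 (mod 4), so (9/13) = +(13/9).
Reduce top mod 9: now compute (4/9).
Pull out 2^2: since 9 ≡ 1 (mod 8), (2/9) = +1, so (2/9)^2 = +1.
Reached (1/9) = 1. Collecting the sign flips along the way, the symbol is -1.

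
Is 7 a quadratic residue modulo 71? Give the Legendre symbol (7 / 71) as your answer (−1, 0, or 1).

Reciprocity: 7 ≡ 3 and 71 ≡ 3 (mod 4), so (7/71) = −(71/7).
Reduce top mod 7: now compute (1/7).
Reached (1/7) = 1. Collecting the sign flips along the way, the symbol is -1.

-1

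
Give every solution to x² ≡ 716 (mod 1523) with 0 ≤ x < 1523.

643, 880

Since 1523 ≡ 3 (mod 4), a square root of 716 is 716^((1523+1)/4) = 716^381 mod 1523.
Repeated squaring: 716^2≡928, 716^4≡689, 716^8≡1068, 716^16≡1420, 716^32≡1471, 716^64≡1181, 716^128≡1216, 716^256≡1346 (mod 1523).
716^381 = 716^(256+64+32+16+8+4+1) ≡ 880 (mod 1523).
Check: 880² = 774400 ≡ 716 (mod 1523). The two roots are 643 and 880.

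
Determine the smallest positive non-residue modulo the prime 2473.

5

(2/2473) = +1, so 2 is a residue.
(3/2473) = +1, so 3 is a residue.
(4/2473) = +1, so 4 is a residue.
(5/2473) = −1, so 5 is the smallest positive non-residue mod 2473.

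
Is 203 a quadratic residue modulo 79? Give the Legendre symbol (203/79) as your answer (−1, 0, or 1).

Euler's criterion: (203/79) ≡ 45^39 (mod 79).
45^2 ≡ 50 (mod 79)
45^4 ≡ 51 (mod 79)
45^8 ≡ 73 (mod 79)
45^16 ≡ 36 (mod 79)
45^32 ≡ 32 (mod 79)
45^39 = 45^(32+4+2+1) ≡ 1 (mod 79).
Result is 1, so (203/79) = 1.

1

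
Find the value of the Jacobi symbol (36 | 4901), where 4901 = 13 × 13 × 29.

Pull out 2^2: since 4901 ≡ 5 (mod 8), (2/4901) = -1, so (2/4901)^2 = +1.
Reciprocity: 9 ≡ 1 and 4901 ≡ 1 (mod 4), so (9/4901) = +(4901/9).
Reduce top mod 9: now compute (5/9).
Reciprocity: 5 ≡ 1 and 9 ≡ 1 (mod 4), so (5/9) = +(9/5).
Reduce top mod 5: now compute (4/5).
Pull out 2^2: since 5 ≡ 5 (mod 8), (2/5) = -1, so (2/5)^2 = +1.
Reached (1/5) = 1. Collecting the sign flips along the way, the symbol is +1.

1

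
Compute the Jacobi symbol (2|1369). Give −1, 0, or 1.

1

Pull out 2: since 1369 ≡ 1 (mod 8), (2/1369) = +1.
Reached (1/1369) = 1. Collecting the sign flips along the way, the symbol is +1.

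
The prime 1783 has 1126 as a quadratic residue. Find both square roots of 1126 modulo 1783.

683, 1100

Since 1783 ≡ 3 (mod 4), a square root of 1126 is 1126^((1783+1)/4) = 1126^446 mod 1783.
Repeated squaring: 1126^2≡163, 1126^4≡1607, 1126^8≡665, 1126^16≡41, 1126^32≡1681, 1126^64≡1489, 1126^128≡852, 1126^256≡223 (mod 1783).
1126^446 = 1126^(256+128+32+16+8+4+2) ≡ 683 (mod 1783).
Check: 683² = 466489 ≡ 1126 (mod 1783). The two roots are 683 and 1100.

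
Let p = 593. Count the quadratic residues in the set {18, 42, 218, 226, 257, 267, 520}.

7

(18/593) = +1 → QR.
(42/593) = +1 → QR.
(218/593) = +1 → QR.
(226/593) = +1 → QR.
(257/593) = +1 → QR.
(267/593) = +1 → QR.
(520/593) = +1 → QR.
Total quadratic residues among the 7: 7.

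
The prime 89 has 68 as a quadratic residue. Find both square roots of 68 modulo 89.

35, 54

89 ≡ 1 (mod 4), so we find a root by search.
Trying successive values, 35² = 1225 ≡ 68 (mod 89). The other root is 89 − 35 = 54.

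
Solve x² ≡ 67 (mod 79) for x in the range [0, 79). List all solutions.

15, 64

Since 79 ≡ 3 (mod 4), a square root of 67 is 67^((79+1)/4) = 67^20 mod 79.
Repeated squaring: 67^2≡65, 67^4≡38, 67^8≡22, 67^16≡10 (mod 79).
67^20 = 67^(16+4) ≡ 64 (mod 79).
Check: 64² = 4096 ≡ 67 (mod 79). The two roots are 15 and 64.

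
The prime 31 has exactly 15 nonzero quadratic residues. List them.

1, 2, 4, 5, 7, 8, 9, 10, 14, 16, 18, 19, 20, 25, 28

Square k = 1,…,15 (k and 31−k give the same square):
1²=1, 2²=4, 3²=9, 4²=16, 5²=25, 6²≡5, 7²≡18, 8²≡2, 9²≡19, 10²≡7, 11²≡28, 12²≡20, 13²≡14, 14²≡10, 15²≡8 (mod 31).
So the quadratic residues mod 31 are {1, 2, 4, 5, 7, 8, 9, 10, 14, 16, 18, 19, 20, 25, 28}.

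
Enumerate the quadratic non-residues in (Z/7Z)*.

3 5 6

Square k = 1,…,3 (k and 7−k give the same square):
1²=1, 2²=4, 3²≡2 (mod 7).
The residues are {1, 2, 4}; the non-residues are the remaining 3 nonzero classes.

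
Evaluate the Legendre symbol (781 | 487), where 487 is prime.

-1

Euler's criterion: (781/487) ≡ 294^243 (mod 487).
294^2 ≡ 237 (mod 487)
294^4 ≡ 164 (mod 487)
294^8 ≡ 111 (mod 487)
294^16 ≡ 146 (mod 487)
294^32 ≡ 375 (mod 487)
294^64 ≡ 369 (mod 487)
294^128 ≡ 288 (mod 487)
294^243 = 294^(128+64+32+16+2+1) ≡ 486 (mod 487).
Result is 486 ≡ −1, so (781/487) = −1.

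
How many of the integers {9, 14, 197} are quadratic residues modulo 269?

2

(9/269) = +1 → QR.
(14/269) = +1 → QR.
(197/269) = -1 → non-residue.
Total quadratic residues among the 3: 2.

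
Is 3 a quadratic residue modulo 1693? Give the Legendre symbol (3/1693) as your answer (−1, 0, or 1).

1

Reciprocity: 3 ≡ 3 and 1693 ≡ 1 (mod 4), so (3/1693) = +(1693/3).
Reduce top mod 3: now compute (1/3).
Reached (1/3) = 1. Collecting the sign flips along the way, the symbol is +1.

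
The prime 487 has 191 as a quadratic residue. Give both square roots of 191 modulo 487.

Since 487 ≡ 3 (mod 4), a square root of 191 is 191^((487+1)/4) = 191^122 mod 487.
Repeated squaring: 191^2≡443, 191^4≡475, 191^8≡144, 191^16≡282, 191^32≡143, 191^64≡482 (mod 487).
191^122 = 191^(64+32+16+8+2) ≡ 60 (mod 487).
Check: 60² = 3600 ≡ 191 (mod 487). The two roots are 60 and 427.

60, 427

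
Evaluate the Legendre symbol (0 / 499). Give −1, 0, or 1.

Top reduces to 0: gcd > 1, so the symbol is 0.

0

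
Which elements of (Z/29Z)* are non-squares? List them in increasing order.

2,3,8,10,11,12,14,15,17,18,19,21,26,27

Square k = 1,…,14 (k and 29−k give the same square):
1²=1, 2²=4, 3²=9, 4²=16, 5²=25, 6²≡7, 7²≡20, 8²≡6, 9²≡23, 10²≡13, 11²≡5, 12²≡28, 13²≡24, 14²≡22 (mod 29).
The residues are {1, 4, 5, 6, 7, 9, 13, 16, 20, 22, 23, 24, 25, 28}; the non-residues are the remaining 14 nonzero classes.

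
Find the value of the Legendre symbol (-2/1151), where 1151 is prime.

-1

First reduce: -2 ≡ 1149 (mod 1151).
Reciprocity: 1149 ≡ 1 and 1151 ≡ 3 (mod 4), so (1149/1151) = +(1151/1149).
Reduce top mod 1149: now compute (2/1149).
Pull out 2: since 1149 ≡ 5 (mod 8), (2/1149) = -1.
Reached (1/1149) = 1. Collecting the sign flips along the way, the symbol is -1.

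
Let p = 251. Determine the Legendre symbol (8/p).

Euler's criterion: (8/251) ≡ 8^125 (mod 251).
8^2 ≡ 64 (mod 251)
8^4 ≡ 80 (mod 251)
8^8 ≡ 125 (mod 251)
8^16 ≡ 63 (mod 251)
8^32 ≡ 204 (mod 251)
8^64 ≡ 201 (mod 251)
8^125 = 8^(64+32+16+8+4+1) ≡ 250 (mod 251).
Result is 250 ≡ −1, so (8/251) = −1.

-1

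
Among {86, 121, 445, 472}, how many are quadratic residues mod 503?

(86/503) = +1 → QR.
(121/503) = +1 → QR.
(445/503) = +1 → QR.
(472/503) = +1 → QR.
Total quadratic residues among the 4: 4.

4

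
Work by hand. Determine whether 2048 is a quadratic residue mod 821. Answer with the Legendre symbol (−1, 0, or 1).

-1

First reduce: 2048 ≡ 406 (mod 821).
Pull out 2: since 821 ≡ 5 (mod 8), (2/821) = -1.
Reciprocity: 203 ≡ 3 and 821 ≡ 1 (mod 4), so (203/821) = +(821/203).
Reduce top mod 203: now compute (9/203).
Reciprocity: 9 ≡ 1 and 203 ≡ 3 (mod 4), so (9/203) = +(203/9).
Reduce top mod 9: now compute (5/9).
Reciprocity: 5 ≡ 1 and 9 ≡ 1 (mod 4), so (5/9) = +(9/5).
Reduce top mod 5: now compute (4/5).
Pull out 2^2: since 5 ≡ 5 (mod 8), (2/5) = -1, so (2/5)^2 = +1.
Reached (1/5) = 1. Collecting the sign flips along the way, the symbol is -1.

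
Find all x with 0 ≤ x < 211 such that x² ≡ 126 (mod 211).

45, 166

Since 211 ≡ 3 (mod 4), a square root of 126 is 126^((211+1)/4) = 126^53 mod 211.
Repeated squaring: 126^2≡51, 126^4≡69, 126^8≡119, 126^16≡24, 126^32≡154 (mod 211).
126^53 = 126^(32+16+4+1) ≡ 45 (mod 211).
Check: 45² = 2025 ≡ 126 (mod 211). The two roots are 45 and 166.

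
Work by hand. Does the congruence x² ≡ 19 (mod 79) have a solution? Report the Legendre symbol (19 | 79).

Reciprocity: 19 ≡ 3 and 79 ≡ 3 (mod 4), so (19/79) = −(79/19).
Reduce top mod 19: now compute (3/19).
Reciprocity: 3 ≡ 3 and 19 ≡ 3 (mod 4), so (3/19) = −(19/3).
Reduce top mod 3: now compute (1/3).
Reached (1/3) = 1. Collecting the sign flips along the way, the symbol is +1.

1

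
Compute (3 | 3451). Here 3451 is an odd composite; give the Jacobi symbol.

-1

Reciprocity: 3 ≡ 3 and 3451 ≡ 3 (mod 4), so (3/3451) = −(3451/3).
Reduce top mod 3: now compute (1/3).
Reached (1/3) = 1. Collecting the sign flips along the way, the symbol is -1.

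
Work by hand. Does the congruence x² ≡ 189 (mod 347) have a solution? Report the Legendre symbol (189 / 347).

Euler's criterion: (189/347) ≡ 189^173 (mod 347).
189^2 ≡ 327 (mod 347)
189^4 ≡ 53 (mod 347)
189^8 ≡ 33 (mod 347)
189^16 ≡ 48 (mod 347)
189^32 ≡ 222 (mod 347)
189^64 ≡ 10 (mod 347)
189^128 ≡ 100 (mod 347)
189^173 = 189^(128+32+8+4+1) ≡ 346 (mod 347).
Result is 346 ≡ −1, so (189/347) = −1.

-1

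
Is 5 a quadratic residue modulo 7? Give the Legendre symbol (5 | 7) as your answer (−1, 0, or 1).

-1

Euler's criterion: (5/7) ≡ 5^3 (mod 7).
5^2 ≡ 4 (mod 7)
5^3 = 5^(2+1) ≡ 6 (mod 7).
Result is 6 ≡ −1, so (5/7) = −1.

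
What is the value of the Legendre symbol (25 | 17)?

First reduce: 25 ≡ 8 (mod 17).
Pull out 2^3: since 17 ≡ 1 (mod 8), (2/17) = +1, so (2/17)^3 = +1.
Reached (1/17) = 1. Collecting the sign flips along the way, the symbol is +1.

1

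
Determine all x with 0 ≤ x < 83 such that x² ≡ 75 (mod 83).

Since 83 ≡ 3 (mod 4), a square root of 75 is 75^((83+1)/4) = 75^21 mod 83.
Repeated squaring: 75^2≡64, 75^4≡29, 75^8≡11, 75^16≡38 (mod 83).
75^21 = 75^(16+4+1) ≡ 65 (mod 83).
Check: 65² = 4225 ≡ 75 (mod 83). The two roots are 18 and 65.

18, 65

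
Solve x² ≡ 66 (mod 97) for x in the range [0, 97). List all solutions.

39, 58

97 ≡ 1 (mod 4), so we find a root by search.
Trying successive values, 39² = 1521 ≡ 66 (mod 97). The other root is 97 − 39 = 58.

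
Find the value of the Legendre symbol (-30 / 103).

-1

Euler's criterion: (-30/103) ≡ 73^51 (mod 103).
73^2 ≡ 76 (mod 103)
73^4 ≡ 8 (mod 103)
73^8 ≡ 64 (mod 103)
73^16 ≡ 79 (mod 103)
73^32 ≡ 61 (mod 103)
73^51 = 73^(32+16+2+1) ≡ 102 (mod 103).
Result is 102 ≡ −1, so (-30/103) = −1.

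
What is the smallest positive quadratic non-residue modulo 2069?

(2/2069) = −1, so 2 is the smallest positive non-residue mod 2069.

2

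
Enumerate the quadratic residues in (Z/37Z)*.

Square k = 1,…,18 (k and 37−k give the same square):
1²=1, 2²=4, 3²=9, 4²=16, 5²=25, 6²=36, 7²≡12, 8²≡27, 9²≡7, 10²≡26, 11²≡10, 12²≡33, 13²≡21, 14²≡11, 15²≡3, 16²≡34, 17²≡30, 18²≡28 (mod 37).
So the quadratic residues mod 37 are {1, 3, 4, 7, 9, 10, 11, 12, 16, 21, 25, 26, 27, 28, 30, 33, 34, 36}.

1 3 4 7 9 10 11 12 16 21 25 26 27 28 30 33 34 36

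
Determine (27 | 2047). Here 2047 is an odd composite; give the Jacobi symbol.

Reciprocity: 27 ≡ 3 and 2047 ≡ 3 (mod 4), so (27/2047) = −(2047/27).
Reduce top mod 27: now compute (22/27).
Pull out 2: since 27 ≡ 3 (mod 8), (2/27) = -1.
Reciprocity: 11 ≡ 3 and 27 ≡ 3 (mod 4), so (11/27) = −(27/11).
Reduce top mod 11: now compute (5/11).
Reciprocity: 5 ≡ 1 and 11 ≡ 3 (mod 4), so (5/11) = +(11/5).
Reduce top mod 5: now compute (1/5).
Reached (1/5) = 1. Collecting the sign flips along the way, the symbol is -1.

-1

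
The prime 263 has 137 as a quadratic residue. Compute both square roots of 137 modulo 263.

Since 263 ≡ 3 (mod 4), a square root of 137 is 137^((263+1)/4) = 137^66 mod 263.
Repeated squaring: 137^2≡96, 137^4≡11, 137^8≡121, 137^16≡176, 137^32≡205, 137^64≡208 (mod 263).
137^66 = 137^(64+2) ≡ 243 (mod 263).
Check: 243² = 59049 ≡ 137 (mod 263). The two roots are 20 and 243.

20, 243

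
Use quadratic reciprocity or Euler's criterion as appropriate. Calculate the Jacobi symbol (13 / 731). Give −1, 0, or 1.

Reciprocity: 13 ≡ 1 and 731 ≡ 3 (mod 4), so (13/731) = +(731/13).
Reduce top mod 13: now compute (3/13).
Reciprocity: 3 ≡ 3 and 13 ≡ 1 (mod 4), so (3/13) = +(13/3).
Reduce top mod 3: now compute (1/3).
Reached (1/3) = 1. Collecting the sign flips along the way, the symbol is +1.

1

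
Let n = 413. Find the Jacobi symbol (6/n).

Pull out 2: since 413 ≡ 5 (mod 8), (2/413) = -1.
Reciprocity: 3 ≡ 3 and 413 ≡ 1 (mod 4), so (3/413) = +(413/3).
Reduce top mod 3: now compute (2/3).
Pull out 2: since 3 ≡ 3 (mod 8), (2/3) = -1.
Reached (1/3) = 1. Collecting the sign flips along the way, the symbol is +1.

1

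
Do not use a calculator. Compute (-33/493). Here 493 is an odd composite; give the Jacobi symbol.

1

First reduce: -33 ≡ 460 (mod 493).
Pull out 2^2: since 493 ≡ 5 (mod 8), (2/493) = -1, so (2/493)^2 = +1.
Reciprocity: 115 ≡ 3 and 493 ≡ 1 (mod 4), so (115/493) = +(493/115).
Reduce top mod 115: now compute (33/115).
Reciprocity: 33 ≡ 1 and 115 ≡ 3 (mod 4), so (33/115) = +(115/33).
Reduce top mod 33: now compute (16/33).
Pull out 2^4: since 33 ≡ 1 (mod 8), (2/33) = +1, so (2/33)^4 = +1.
Reached (1/33) = 1. Collecting the sign flips along the way, the symbol is +1.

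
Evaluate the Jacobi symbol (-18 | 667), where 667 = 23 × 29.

First reduce: -18 ≡ 649 (mod 667).
Reciprocity: 649 ≡ 1 and 667 ≡ 3 (mod 4), so (649/667) = +(667/649).
Reduce top mod 649: now compute (18/649).
Pull out 2: since 649 ≡ 1 (mod 8), (2/649) = +1.
Reciprocity: 9 ≡ 1 and 649 ≡ 1 (mod 4), so (9/649) = +(649/9).
Reduce top mod 9: now compute (1/9).
Reached (1/9) = 1. Collecting the sign flips along the way, the symbol is +1.

1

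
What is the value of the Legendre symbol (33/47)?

Reciprocity: 33 ≡ 1 and 47 ≡ 3 (mod 4), so (33/47) = +(47/33).
Reduce top mod 33: now compute (14/33).
Pull out 2: since 33 ≡ 1 (mod 8), (2/33) = +1.
Reciprocity: 7 ≡ 3 and 33 ≡ 1 (mod 4), so (7/33) = +(33/7).
Reduce top mod 7: now compute (5/7).
Reciprocity: 5 ≡ 1 and 7 ≡ 3 (mod 4), so (5/7) = +(7/5).
Reduce top mod 5: now compute (2/5).
Pull out 2: since 5 ≡ 5 (mod 8), (2/5) = -1.
Reached (1/5) = 1. Collecting the sign flips along the way, the symbol is -1.

-1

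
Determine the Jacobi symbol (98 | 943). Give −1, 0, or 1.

1

Pull out 2: since 943 ≡ 7 (mod 8), (2/943) = +1.
Reciprocity: 49 ≡ 1 and 943 ≡ 3 (mod 4), so (49/943) = +(943/49).
Reduce top mod 49: now compute (12/49).
Pull out 2^2: since 49 ≡ 1 (mod 8), (2/49) = +1, so (2/49)^2 = +1.
Reciprocity: 3 ≡ 3 and 49 ≡ 1 (mod 4), so (3/49) = +(49/3).
Reduce top mod 3: now compute (1/3).
Reached (1/3) = 1. Collecting the sign flips along the way, the symbol is +1.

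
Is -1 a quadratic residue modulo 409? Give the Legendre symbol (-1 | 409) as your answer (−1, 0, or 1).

1

Euler's criterion: (-1/409) ≡ 408^204 (mod 409).
408^2 ≡ 1 (mod 409)
408^4 ≡ 1 (mod 409)
408^8 ≡ 1 (mod 409)
408^16 ≡ 1 (mod 409)
408^32 ≡ 1 (mod 409)
408^64 ≡ 1 (mod 409)
408^128 ≡ 1 (mod 409)
408^204 = 408^(128+64+8+4) ≡ 1 (mod 409).
Result is 1, so (-1/409) = 1.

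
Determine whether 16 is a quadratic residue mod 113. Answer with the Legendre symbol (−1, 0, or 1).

1

Pull out 2^4: since 113 ≡ 1 (mod 8), (2/113) = +1, so (2/113)^4 = +1.
Reached (1/113) = 1. Collecting the sign flips along the way, the symbol is +1.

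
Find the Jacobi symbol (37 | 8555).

-1

Reciprocity: 37 ≡ 1 and 8555 ≡ 3 (mod 4), so (37/8555) = +(8555/37).
Reduce top mod 37: now compute (8/37).
Pull out 2^3: since 37 ≡ 5 (mod 8), (2/37) = -1, so (2/37)^3 = -1.
Reached (1/37) = 1. Collecting the sign flips along the way, the symbol is -1.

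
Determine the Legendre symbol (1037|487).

Euler's criterion: (1037/487) ≡ 63^243 (mod 487).
63^2 ≡ 73 (mod 487)
63^4 ≡ 459 (mod 487)
63^8 ≡ 297 (mod 487)
63^16 ≡ 62 (mod 487)
63^32 ≡ 435 (mod 487)
63^64 ≡ 269 (mod 487)
63^128 ≡ 285 (mod 487)
63^243 = 63^(128+64+32+16+2+1) ≡ 486 (mod 487).
Result is 486 ≡ −1, so (1037/487) = −1.

-1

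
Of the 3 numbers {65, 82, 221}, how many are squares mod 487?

(65/487) = +1 → QR.
(82/487) = +1 → QR.
(221/487) = +1 → QR.
Total quadratic residues among the 3: 3.

3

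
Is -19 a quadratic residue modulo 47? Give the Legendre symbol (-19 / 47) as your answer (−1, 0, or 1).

Euler's criterion: (-19/47) ≡ 28^23 (mod 47).
28^2 ≡ 32 (mod 47)
28^4 ≡ 37 (mod 47)
28^8 ≡ 6 (mod 47)
28^16 ≡ 36 (mod 47)
28^23 = 28^(16+4+2+1) ≡ 1 (mod 47).
Result is 1, so (-19/47) = 1.

1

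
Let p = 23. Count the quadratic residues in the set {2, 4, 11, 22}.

2

(2/23) = +1 → QR.
(4/23) = +1 → QR.
(11/23) = -1 → non-residue.
(22/23) = -1 → non-residue.
Total quadratic residues among the 4: 2.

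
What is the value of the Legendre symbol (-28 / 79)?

1

Euler's criterion: (-28/79) ≡ 51^39 (mod 79).
51^2 ≡ 73 (mod 79)
51^4 ≡ 36 (mod 79)
51^8 ≡ 32 (mod 79)
51^16 ≡ 76 (mod 79)
51^32 ≡ 9 (mod 79)
51^39 = 51^(32+4+2+1) ≡ 1 (mod 79).
Result is 1, so (-28/79) = 1.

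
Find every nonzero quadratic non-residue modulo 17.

Square k = 1,…,8 (k and 17−k give the same square):
1²=1, 2²=4, 3²=9, 4²=16, 5²≡8, 6²≡2, 7²≡15, 8²≡13 (mod 17).
The residues are {1, 2, 4, 8, 9, 13, 15, 16}; the non-residues are the remaining 8 nonzero classes.

3,5,6,7,10,11,12,14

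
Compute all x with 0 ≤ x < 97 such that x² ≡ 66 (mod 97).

39, 58

97 ≡ 1 (mod 4), so we find a root by search.
Trying successive values, 39² = 1521 ≡ 66 (mod 97). The other root is 97 − 39 = 58.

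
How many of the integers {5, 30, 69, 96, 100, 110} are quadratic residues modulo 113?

(5/113) = -1 → non-residue.
(30/113) = +1 → QR.
(69/113) = +1 → QR.
(96/113) = -1 → non-residue.
(100/113) = +1 → QR.
(110/113) = -1 → non-residue.
Total quadratic residues among the 6: 3.

3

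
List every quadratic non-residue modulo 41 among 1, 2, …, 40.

Square k = 1,…,20 (k and 41−k give the same square):
1²=1, 2²=4, 3²=9, 4²=16, 5²=25, 6²=36, 7²≡8, 8²≡23, 9²≡40, 10²≡18, 11²≡39, 12²≡21, 13²≡5, 14²≡32, 15²≡20, 16²≡10, 17²≡2, 18²≡37, 19²≡33, 20²≡31 (mod 41).
The residues are {1, 2, 4, 5, 8, 9, 10, 16, 18, 20, 21, 23, 25, 31, 32, 33, 36, 37, 39, 40}; the non-residues are the remaining 20 nonzero classes.

3 6 7 11 12 13 14 15 17 19 22 24 26 27 28 29 30 34 35 38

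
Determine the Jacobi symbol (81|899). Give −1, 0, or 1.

Reciprocity: 81 ≡ 1 and 899 ≡ 3 (mod 4), so (81/899) = +(899/81).
Reduce top mod 81: now compute (8/81).
Pull out 2^3: since 81 ≡ 1 (mod 8), (2/81) = +1, so (2/81)^3 = +1.
Reached (1/81) = 1. Collecting the sign flips along the way, the symbol is +1.

1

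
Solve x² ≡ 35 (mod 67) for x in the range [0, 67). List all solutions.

13, 54

Since 67 ≡ 3 (mod 4), a square root of 35 is 35^((67+1)/4) = 35^17 mod 67.
Repeated squaring: 35^2≡19, 35^4≡26, 35^8≡6, 35^16≡36 (mod 67).
35^17 = 35^(16+1) ≡ 54 (mod 67).
Check: 54² = 2916 ≡ 35 (mod 67). The two roots are 13 and 54.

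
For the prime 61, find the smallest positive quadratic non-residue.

2

(2/61) = −1, so 2 is the smallest positive non-residue mod 61.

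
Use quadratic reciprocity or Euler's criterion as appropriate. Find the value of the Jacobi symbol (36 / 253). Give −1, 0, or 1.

1

Pull out 2^2: since 253 ≡ 5 (mod 8), (2/253) = -1, so (2/253)^2 = +1.
Reciprocity: 9 ≡ 1 and 253 ≡ 1 (mod 4), so (9/253) = +(253/9).
Reduce top mod 9: now compute (1/9).
Reached (1/9) = 1. Collecting the sign flips along the way, the symbol is +1.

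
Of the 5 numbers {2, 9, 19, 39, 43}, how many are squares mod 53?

2

(2/53) = -1 → non-residue.
(9/53) = +1 → QR.
(19/53) = -1 → non-residue.
(39/53) = -1 → non-residue.
(43/53) = +1 → QR.
Total quadratic residues among the 5: 2.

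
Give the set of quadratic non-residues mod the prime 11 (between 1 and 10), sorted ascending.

2, 6, 7, 8, 10

Square k = 1,…,5 (k and 11−k give the same square):
1²=1, 2²=4, 3²=9, 4²≡5, 5²≡3 (mod 11).
The residues are {1, 3, 4, 5, 9}; the non-residues are the remaining 5 nonzero classes.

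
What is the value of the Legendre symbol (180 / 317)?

-1

Pull out 2^2: since 317 ≡ 5 (mod 8), (2/317) = -1, so (2/317)^2 = +1.
Reciprocity: 45 ≡ 1 and 317 ≡ 1 (mod 4), so (45/317) = +(317/45).
Reduce top mod 45: now compute (2/45).
Pull out 2: since 45 ≡ 5 (mod 8), (2/45) = -1.
Reached (1/45) = 1. Collecting the sign flips along the way, the symbol is -1.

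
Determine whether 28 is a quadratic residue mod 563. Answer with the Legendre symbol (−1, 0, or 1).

1

Pull out 2^2: since 563 ≡ 3 (mod 8), (2/563) = -1, so (2/563)^2 = +1.
Reciprocity: 7 ≡ 3 and 563 ≡ 3 (mod 4), so (7/563) = −(563/7).
Reduce top mod 7: now compute (3/7).
Reciprocity: 3 ≡ 3 and 7 ≡ 3 (mod 4), so (3/7) = −(7/3).
Reduce top mod 3: now compute (1/3).
Reached (1/3) = 1. Collecting the sign flips along the way, the symbol is +1.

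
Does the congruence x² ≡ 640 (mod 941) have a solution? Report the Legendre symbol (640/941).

Pull out 2^7: since 941 ≡ 5 (mod 8), (2/941) = -1, so (2/941)^7 = -1.
Reciprocity: 5 ≡ 1 and 941 ≡ 1 (mod 4), so (5/941) = +(941/5).
Reduce top mod 5: now compute (1/5).
Reached (1/5) = 1. Collecting the sign flips along the way, the symbol is -1.

-1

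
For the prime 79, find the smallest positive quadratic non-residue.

3

(2/79) = +1, so 2 is a residue.
(3/79) = −1, so 3 is the smallest positive non-residue mod 79.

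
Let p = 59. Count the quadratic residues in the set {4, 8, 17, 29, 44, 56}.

3

(4/59) = +1 → QR.
(8/59) = -1 → non-residue.
(17/59) = +1 → QR.
(29/59) = +1 → QR.
(44/59) = -1 → non-residue.
(56/59) = -1 → non-residue.
Total quadratic residues among the 6: 3.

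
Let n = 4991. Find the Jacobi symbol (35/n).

Reciprocity: 35 ≡ 3 and 4991 ≡ 3 (mod 4), so (35/4991) = −(4991/35).
Reduce top mod 35: now compute (21/35).
Reciprocity: 21 ≡ 1 and 35 ≡ 3 (mod 4), so (21/35) = +(35/21).
Reduce top mod 21: now compute (14/21).
Pull out 2: since 21 ≡ 5 (mod 8), (2/21) = -1.
Reciprocity: 7 ≡ 3 and 21 ≡ 1 (mod 4), so (7/21) = +(21/7).
Reduce top mod 7: now compute (0/7).
Top reduces to 0: gcd > 1, so the symbol is 0.

0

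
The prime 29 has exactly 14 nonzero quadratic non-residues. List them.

Square k = 1,…,14 (k and 29−k give the same square):
1²=1, 2²=4, 3²=9, 4²=16, 5²=25, 6²≡7, 7²≡20, 8²≡6, 9²≡23, 10²≡13, 11²≡5, 12²≡28, 13²≡24, 14²≡22 (mod 29).
The residues are {1, 4, 5, 6, 7, 9, 13, 16, 20, 22, 23, 24, 25, 28}; the non-residues are the remaining 14 nonzero classes.

2,3,8,10,11,12,14,15,17,18,19,21,26,27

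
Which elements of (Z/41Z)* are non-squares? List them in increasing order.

3,6,7,11,12,13,14,15,17,19,22,24,26,27,28,29,30,34,35,38

Square k = 1,…,20 (k and 41−k give the same square):
1²=1, 2²=4, 3²=9, 4²=16, 5²=25, 6²=36, 7²≡8, 8²≡23, 9²≡40, 10²≡18, 11²≡39, 12²≡21, 13²≡5, 14²≡32, 15²≡20, 16²≡10, 17²≡2, 18²≡37, 19²≡33, 20²≡31 (mod 41).
The residues are {1, 2, 4, 5, 8, 9, 10, 16, 18, 20, 21, 23, 25, 31, 32, 33, 36, 37, 39, 40}; the non-residues are the remaining 20 nonzero classes.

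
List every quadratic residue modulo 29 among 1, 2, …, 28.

Square k = 1,…,14 (k and 29−k give the same square):
1²=1, 2²=4, 3²=9, 4²=16, 5²=25, 6²≡7, 7²≡20, 8²≡6, 9²≡23, 10²≡13, 11²≡5, 12²≡28, 13²≡24, 14²≡22 (mod 29).
So the quadratic residues mod 29 are {1, 4, 5, 6, 7, 9, 13, 16, 20, 22, 23, 24, 25, 28}.

1, 4, 5, 6, 7, 9, 13, 16, 20, 22, 23, 24, 25, 28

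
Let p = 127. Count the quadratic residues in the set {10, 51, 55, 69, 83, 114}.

1

(10/127) = -1 → non-residue.
(51/127) = -1 → non-residue.
(55/127) = -1 → non-residue.
(69/127) = +1 → QR.
(83/127) = -1 → non-residue.
(114/127) = -1 → non-residue.
Total quadratic residues among the 6: 1.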